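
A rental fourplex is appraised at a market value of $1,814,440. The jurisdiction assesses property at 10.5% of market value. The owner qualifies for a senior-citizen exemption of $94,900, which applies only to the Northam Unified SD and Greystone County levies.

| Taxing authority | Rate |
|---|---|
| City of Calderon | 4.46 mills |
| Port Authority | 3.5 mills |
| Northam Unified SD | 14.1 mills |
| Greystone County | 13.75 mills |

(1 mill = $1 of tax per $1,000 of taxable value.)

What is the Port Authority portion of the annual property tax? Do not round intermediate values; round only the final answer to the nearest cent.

$666.81

Assessed value = $1,814,440 × 0.105 = $190,516.2
Port Authority taxable value = $190,516.2 (exemption does not apply)
Port Authority levy = $190,516.2 × 0.0035 = $666.8067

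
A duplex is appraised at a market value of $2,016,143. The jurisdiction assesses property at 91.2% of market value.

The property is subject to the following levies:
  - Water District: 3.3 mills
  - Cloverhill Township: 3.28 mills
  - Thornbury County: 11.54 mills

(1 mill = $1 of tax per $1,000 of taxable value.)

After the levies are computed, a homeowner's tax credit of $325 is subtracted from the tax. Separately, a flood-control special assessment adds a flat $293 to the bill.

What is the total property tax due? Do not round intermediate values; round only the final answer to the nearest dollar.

$33,286

Assessed value = $2,016,143 × 0.912 = $1,838,722.416
Water District: $1,838,722.416 × 0.0033 = $6,067.7839728
Cloverhill Township: $1,838,722.416 × 0.00328 = $6,031.00952448
Thornbury County: $1,838,722.416 × 0.01154 = $21,218.85668064
Levies subtotal = $33,317.65017792
After credit = $33,317.65017792 − $325 = $32,992.65017792
Total = $32,992.65017792 + $293 = $33,285.65017792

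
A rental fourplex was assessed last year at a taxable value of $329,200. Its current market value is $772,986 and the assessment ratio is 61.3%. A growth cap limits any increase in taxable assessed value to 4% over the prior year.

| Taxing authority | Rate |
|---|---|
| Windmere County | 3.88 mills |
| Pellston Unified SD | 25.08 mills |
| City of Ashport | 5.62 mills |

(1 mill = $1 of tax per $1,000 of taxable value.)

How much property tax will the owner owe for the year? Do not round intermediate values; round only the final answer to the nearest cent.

Uncapped assessed value = $772,986 × 0.613 = $473,840.418
Cap limit = $329,200 × 1.04 = $342,368
Taxable assessed value = min($473,840.418, $342,368) = $342,368 (cap binds)
Windmere County: $342,368 × 0.00388 = $1,328.38784
Pellston Unified SD: $342,368 × 0.02508 = $8,586.58944
City of Ashport: $342,368 × 0.00562 = $1,924.10816
Total = $11,839.08544

$11,839.09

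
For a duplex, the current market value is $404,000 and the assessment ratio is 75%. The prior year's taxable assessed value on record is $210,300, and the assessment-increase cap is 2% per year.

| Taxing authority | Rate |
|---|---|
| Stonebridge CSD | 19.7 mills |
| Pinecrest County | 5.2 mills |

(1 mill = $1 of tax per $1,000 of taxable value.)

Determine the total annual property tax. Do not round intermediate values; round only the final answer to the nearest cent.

Uncapped assessed value = $404,000 × 0.75 = $303,000
Cap limit = $210,300 × 1.02 = $214,506
Taxable assessed value = min($303,000, $214,506) = $214,506 (cap binds)
Stonebridge CSD: $214,506 × 0.0197 = $4,225.7682
Pinecrest County: $214,506 × 0.0052 = $1,115.4312
Total = $5,341.1994

$5,341.20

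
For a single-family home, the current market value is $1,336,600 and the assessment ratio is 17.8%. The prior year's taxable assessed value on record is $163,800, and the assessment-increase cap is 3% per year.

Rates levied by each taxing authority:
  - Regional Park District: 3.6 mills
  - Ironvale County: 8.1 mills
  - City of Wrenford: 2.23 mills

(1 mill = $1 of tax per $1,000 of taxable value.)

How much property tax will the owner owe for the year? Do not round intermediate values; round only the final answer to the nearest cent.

Uncapped assessed value = $1,336,600 × 0.178 = $237,914.8
Cap limit = $163,800 × 1.03 = $168,714
Taxable assessed value = min($237,914.8, $168,714) = $168,714 (cap binds)
Regional Park District: $168,714 × 0.0036 = $607.3704
Ironvale County: $168,714 × 0.0081 = $1,366.5834
City of Wrenford: $168,714 × 0.00223 = $376.23222
Total = $2,350.18602

$2,350.19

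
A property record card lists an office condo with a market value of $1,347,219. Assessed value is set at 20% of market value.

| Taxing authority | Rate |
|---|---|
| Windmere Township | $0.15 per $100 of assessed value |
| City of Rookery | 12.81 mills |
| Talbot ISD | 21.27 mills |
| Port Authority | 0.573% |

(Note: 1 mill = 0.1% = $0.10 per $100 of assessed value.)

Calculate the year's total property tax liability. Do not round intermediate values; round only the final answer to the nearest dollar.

$11,131

Assessed value = $1,347,219 × 0.2 = $269,443.8
Windmere Township: $269,443.8 × 0.0015 = $404.1657
City of Rookery: $269,443.8 × 0.01281 = $3,451.575078
Talbot ISD: $269,443.8 × 0.02127 = $5,731.069626
Port Authority: $269,443.8 × 0.00573 = $1,543.912974
Total = $11,130.723378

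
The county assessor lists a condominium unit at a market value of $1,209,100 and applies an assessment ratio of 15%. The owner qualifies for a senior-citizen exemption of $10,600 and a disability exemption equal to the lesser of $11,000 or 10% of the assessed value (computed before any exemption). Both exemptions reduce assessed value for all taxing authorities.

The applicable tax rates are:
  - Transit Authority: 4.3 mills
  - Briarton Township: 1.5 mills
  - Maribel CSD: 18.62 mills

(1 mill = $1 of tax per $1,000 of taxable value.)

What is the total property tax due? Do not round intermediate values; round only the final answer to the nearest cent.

Assessed value = $1,209,100 × 0.15 = $181,365
Disability exemption = min($11,000, 10% × $181,365) = min($11,000, $18,136.5) = $11,000 (dollar cap binds)
Taxable value = $181,365 − $10,600 − $11,000 = $159,765
Transit Authority: $159,765 × 0.0043 = $686.9895
Briarton Township: $159,765 × 0.0015 = $239.6475
Maribel CSD: $159,765 × 0.01862 = $2,974.8243
Total = $3,901.4613

$3,901.46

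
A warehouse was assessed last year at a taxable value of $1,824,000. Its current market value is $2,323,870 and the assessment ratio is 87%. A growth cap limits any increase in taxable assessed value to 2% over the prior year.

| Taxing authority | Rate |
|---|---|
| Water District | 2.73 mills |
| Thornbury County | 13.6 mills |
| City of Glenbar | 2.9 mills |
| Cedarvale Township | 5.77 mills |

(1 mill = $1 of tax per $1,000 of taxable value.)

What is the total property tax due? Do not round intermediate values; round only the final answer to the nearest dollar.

$46,512

Uncapped assessed value = $2,323,870 × 0.87 = $2,021,766.9
Cap limit = $1,824,000 × 1.02 = $1,860,480
Taxable assessed value = min($2,021,766.9, $1,860,480) = $1,860,480 (cap binds)
Water District: $1,860,480 × 0.00273 = $5,079.1104
Thornbury County: $1,860,480 × 0.0136 = $25,302.528
City of Glenbar: $1,860,480 × 0.0029 = $5,395.392
Cedarvale Township: $1,860,480 × 0.00577 = $10,734.9696
Total = $46,512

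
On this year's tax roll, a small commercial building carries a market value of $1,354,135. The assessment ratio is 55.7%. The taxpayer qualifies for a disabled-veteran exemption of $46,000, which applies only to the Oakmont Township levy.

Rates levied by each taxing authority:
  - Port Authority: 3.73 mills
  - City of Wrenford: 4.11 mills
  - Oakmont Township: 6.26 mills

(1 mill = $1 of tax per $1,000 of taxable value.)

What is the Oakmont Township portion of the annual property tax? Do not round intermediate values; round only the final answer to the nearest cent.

$4,433.67

Assessed value = $1,354,135 × 0.557 = $754,253.195
Oakmont Township taxable value = $754,253.195 − $46,000 = $708,253.195
Oakmont Township levy = $708,253.195 × 0.00626 = $4,433.6650007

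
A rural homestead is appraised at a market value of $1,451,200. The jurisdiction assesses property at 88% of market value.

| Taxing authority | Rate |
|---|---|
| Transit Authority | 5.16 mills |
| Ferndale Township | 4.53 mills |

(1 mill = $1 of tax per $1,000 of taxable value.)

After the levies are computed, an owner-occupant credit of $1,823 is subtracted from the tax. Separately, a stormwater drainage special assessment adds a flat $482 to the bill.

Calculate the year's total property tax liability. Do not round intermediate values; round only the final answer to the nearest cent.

Assessed value = $1,451,200 × 0.88 = $1,277,056
Transit Authority: $1,277,056 × 0.00516 = $6,589.60896
Ferndale Township: $1,277,056 × 0.00453 = $5,785.06368
Levies subtotal = $12,374.67264
After credit = $12,374.67264 − $1,823 = $10,551.67264
Total = $10,551.67264 + $482 = $11,033.67264

$11,033.67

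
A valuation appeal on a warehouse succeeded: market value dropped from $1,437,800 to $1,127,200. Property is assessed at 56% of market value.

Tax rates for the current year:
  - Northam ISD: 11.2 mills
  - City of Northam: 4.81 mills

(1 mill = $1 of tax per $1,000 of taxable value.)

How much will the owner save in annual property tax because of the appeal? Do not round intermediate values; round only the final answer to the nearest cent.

Old assessed value = $1,437,800 × 0.56 = $805,168
New assessed value = $1,127,200 × 0.56 = $631,232
Combined rate = 0.0112 + 0.00481 = 0.01601
Old tax = $805,168 × 0.01601 = $12,890.73968
New tax = $631,232 × 0.01601 = $10,106.02432
Reduction = $12,890.73968 − $10,106.02432 = $2,784.71536

$2,784.72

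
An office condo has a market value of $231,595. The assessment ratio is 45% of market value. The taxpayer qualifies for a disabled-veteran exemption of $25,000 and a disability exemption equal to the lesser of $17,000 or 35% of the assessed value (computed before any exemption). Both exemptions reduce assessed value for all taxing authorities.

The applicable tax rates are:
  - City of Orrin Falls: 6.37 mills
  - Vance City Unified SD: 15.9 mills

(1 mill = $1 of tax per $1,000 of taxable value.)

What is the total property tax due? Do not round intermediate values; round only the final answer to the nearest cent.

$1,385.59

Assessed value = $231,595 × 0.45 = $104,217.75
Disability exemption = min($17,000, 35% × $104,217.75) = min($17,000, $36,476.2125) = $17,000 (dollar cap binds)
Taxable value = $104,217.75 − $25,000 − $17,000 = $62,217.75
City of Orrin Falls: $62,217.75 × 0.00637 = $396.3270675
Vance City Unified SD: $62,217.75 × 0.0159 = $989.262225
Total = $1,385.5892925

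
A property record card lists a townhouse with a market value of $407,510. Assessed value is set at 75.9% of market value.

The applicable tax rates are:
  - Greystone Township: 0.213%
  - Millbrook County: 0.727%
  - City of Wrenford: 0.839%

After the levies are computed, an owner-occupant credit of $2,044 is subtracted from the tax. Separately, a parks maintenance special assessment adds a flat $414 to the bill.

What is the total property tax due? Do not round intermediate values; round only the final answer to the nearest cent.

$3,872.45

Assessed value = $407,510 × 0.759 = $309,300.09
Greystone Township: $309,300.09 × 0.00213 = $658.8091917
Millbrook County: $309,300.09 × 0.00727 = $2,248.6116543
City of Wrenford: $309,300.09 × 0.00839 = $2,595.0277551
Levies subtotal = $5,502.4486011
After credit = $5,502.4486011 − $2,044 = $3,458.4486011
Total = $3,458.4486011 + $414 = $3,872.4486011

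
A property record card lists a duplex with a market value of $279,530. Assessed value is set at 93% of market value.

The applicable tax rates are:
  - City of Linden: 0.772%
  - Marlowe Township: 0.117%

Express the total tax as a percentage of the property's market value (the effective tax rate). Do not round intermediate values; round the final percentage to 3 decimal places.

0.827%

Assessed value = $279,530 × 0.93 = $259,962.9
City of Linden: $259,962.9 × 0.00772 = $2,006.913588
Marlowe Township: $259,962.9 × 0.00117 = $304.156593
Total tax = $2,311.070181
Effective rate = $2,311.070181 ÷ $279,530 = 0.827% of market value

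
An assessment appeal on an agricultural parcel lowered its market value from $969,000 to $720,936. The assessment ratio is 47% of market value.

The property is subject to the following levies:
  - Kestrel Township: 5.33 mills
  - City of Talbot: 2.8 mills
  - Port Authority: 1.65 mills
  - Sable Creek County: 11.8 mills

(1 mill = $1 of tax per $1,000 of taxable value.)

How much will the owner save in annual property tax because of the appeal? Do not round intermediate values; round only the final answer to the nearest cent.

Old assessed value = $969,000 × 0.47 = $455,430
New assessed value = $720,936 × 0.47 = $338,839.92
Combined rate = 0.00533 + 0.0028 + 0.00165 + 0.0118 = 0.02158
Old tax = $455,430 × 0.02158 = $9,828.1794
New tax = $338,839.92 × 0.02158 = $7,312.1654736
Reduction = $9,828.1794 − $7,312.1654736 = $2,516.0139264

$2,516.01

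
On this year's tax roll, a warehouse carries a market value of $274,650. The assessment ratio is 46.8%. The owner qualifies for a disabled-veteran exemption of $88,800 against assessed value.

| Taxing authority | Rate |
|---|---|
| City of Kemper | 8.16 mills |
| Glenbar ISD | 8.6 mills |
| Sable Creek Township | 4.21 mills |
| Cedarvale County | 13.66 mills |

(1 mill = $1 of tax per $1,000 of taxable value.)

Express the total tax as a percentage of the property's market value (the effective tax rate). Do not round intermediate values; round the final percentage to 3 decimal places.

0.501%

Assessed value = $274,650 × 0.468 = $128,536.2
Taxable value = $128,536.2 − $88,800 = $39,736.2
City of Kemper: $39,736.2 × 0.00816 = $324.247392
Glenbar ISD: $39,736.2 × 0.0086 = $341.73132
Sable Creek Township: $39,736.2 × 0.00421 = $167.289402
Cedarvale County: $39,736.2 × 0.01366 = $542.796492
Total tax = $1,376.064606
Effective rate = $1,376.064606 ÷ $274,650 = 0.501% of market value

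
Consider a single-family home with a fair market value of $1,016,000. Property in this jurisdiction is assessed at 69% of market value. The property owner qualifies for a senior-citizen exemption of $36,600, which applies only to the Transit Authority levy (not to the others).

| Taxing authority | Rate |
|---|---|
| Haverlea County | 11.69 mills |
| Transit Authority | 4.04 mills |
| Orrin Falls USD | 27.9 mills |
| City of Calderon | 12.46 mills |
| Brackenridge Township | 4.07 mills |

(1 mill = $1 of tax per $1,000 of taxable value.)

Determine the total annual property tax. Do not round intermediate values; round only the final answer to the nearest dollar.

Assessed value = $1,016,000 × 0.69 = $701,040
Haverlea County: $701,040 × 0.01169 = $8,195.1576
Transit Authority: ($701,040 − $36,600) × 0.00404 = $664,440 × 0.00404 = $2,684.3376
Orrin Falls USD: $701,040 × 0.0279 = $19,559.016
City of Calderon: $701,040 × 0.01246 = $8,734.9584
Brackenridge Township: $701,040 × 0.00407 = $2,853.2328
Total = $42,026.7024

$42,027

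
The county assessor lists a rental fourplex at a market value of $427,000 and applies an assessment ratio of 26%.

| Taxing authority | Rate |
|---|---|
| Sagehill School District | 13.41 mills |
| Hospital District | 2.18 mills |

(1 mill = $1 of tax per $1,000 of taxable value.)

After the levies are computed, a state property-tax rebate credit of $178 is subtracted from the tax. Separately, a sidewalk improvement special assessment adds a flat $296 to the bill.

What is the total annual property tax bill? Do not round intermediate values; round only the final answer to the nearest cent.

Assessed value = $427,000 × 0.26 = $111,020
Sagehill School District: $111,020 × 0.01341 = $1,488.7782
Hospital District: $111,020 × 0.00218 = $242.0236
Levies subtotal = $1,730.8018
After credit = $1,730.8018 − $178 = $1,552.8018
Total = $1,552.8018 + $296 = $1,848.8018

$1,848.80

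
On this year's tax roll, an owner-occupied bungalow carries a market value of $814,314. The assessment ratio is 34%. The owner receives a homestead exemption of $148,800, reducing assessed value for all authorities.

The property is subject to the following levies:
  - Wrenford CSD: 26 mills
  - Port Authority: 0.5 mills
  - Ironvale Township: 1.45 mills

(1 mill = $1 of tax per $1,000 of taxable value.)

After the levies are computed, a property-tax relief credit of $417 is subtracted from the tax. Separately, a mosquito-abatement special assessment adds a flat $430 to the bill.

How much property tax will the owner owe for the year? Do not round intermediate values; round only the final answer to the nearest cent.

$3,592.47

Assessed value = $814,314 × 0.34 = $276,866.76
Taxable value = $276,866.76 − $148,800 = $128,066.76
Wrenford CSD: $128,066.76 × 0.026 = $3,329.73576
Port Authority: $128,066.76 × 0.0005 = $64.03338
Ironvale Township: $128,066.76 × 0.00145 = $185.696802
Levies subtotal = $3,579.465942
After credit = $3,579.465942 − $417 = $3,162.465942
Total = $3,162.465942 + $430 = $3,592.465942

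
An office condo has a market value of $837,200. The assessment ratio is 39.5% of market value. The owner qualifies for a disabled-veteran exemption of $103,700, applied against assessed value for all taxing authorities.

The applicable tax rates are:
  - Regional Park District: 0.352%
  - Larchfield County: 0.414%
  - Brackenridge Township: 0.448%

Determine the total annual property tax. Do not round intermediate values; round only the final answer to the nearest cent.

Assessed value = $837,200 × 0.395 = $330,694
Taxable value = $330,694 − $103,700 = $226,994
Regional Park District: $226,994 × 0.00352 = $799.01888
Larchfield County: $226,994 × 0.00414 = $939.75516
Brackenridge Township: $226,994 × 0.00448 = $1,016.93312
Total = $799.01888 + $939.75516 + $1,016.93312 = $2,755.70716

$2,755.71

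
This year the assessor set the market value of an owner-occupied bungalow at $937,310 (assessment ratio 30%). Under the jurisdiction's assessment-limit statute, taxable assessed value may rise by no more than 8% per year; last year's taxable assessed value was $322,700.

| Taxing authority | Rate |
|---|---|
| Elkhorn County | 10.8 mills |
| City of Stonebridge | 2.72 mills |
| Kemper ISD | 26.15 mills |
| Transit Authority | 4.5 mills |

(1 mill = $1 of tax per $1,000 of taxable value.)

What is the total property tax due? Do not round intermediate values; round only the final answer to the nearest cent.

Uncapped assessed value = $937,310 × 0.3 = $281,193
Cap limit = $322,700 × 1.08 = $348,516
Taxable assessed value = min($281,193, $348,516) = $281,193 (cap does not bind)
Elkhorn County: $281,193 × 0.0108 = $3,036.8844
City of Stonebridge: $281,193 × 0.00272 = $764.84496
Kemper ISD: $281,193 × 0.02615 = $7,353.19695
Transit Authority: $281,193 × 0.0045 = $1,265.3685
Total = $12,420.29481

$12,420.29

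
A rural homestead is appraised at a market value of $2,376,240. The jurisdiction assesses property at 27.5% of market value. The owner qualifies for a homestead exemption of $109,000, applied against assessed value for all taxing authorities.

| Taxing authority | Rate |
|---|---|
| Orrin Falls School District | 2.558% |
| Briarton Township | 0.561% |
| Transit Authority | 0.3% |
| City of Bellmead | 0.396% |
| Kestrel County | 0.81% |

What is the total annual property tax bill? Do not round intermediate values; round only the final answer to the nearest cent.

$25,181.55

Assessed value = $2,376,240 × 0.275 = $653,466
Taxable value = $653,466 − $109,000 = $544,466
Orrin Falls School District: $544,466 × 0.02558 = $13,927.44028
Briarton Township: $544,466 × 0.00561 = $3,054.45426
Transit Authority: $544,466 × 0.003 = $1,633.398
City of Bellmead: $544,466 × 0.00396 = $2,156.08536
Kestrel County: $544,466 × 0.0081 = $4,410.1746
Total = $13,927.44028 + $3,054.45426 + $1,633.398 + $2,156.08536 + $4,410.1746 = $25,181.5525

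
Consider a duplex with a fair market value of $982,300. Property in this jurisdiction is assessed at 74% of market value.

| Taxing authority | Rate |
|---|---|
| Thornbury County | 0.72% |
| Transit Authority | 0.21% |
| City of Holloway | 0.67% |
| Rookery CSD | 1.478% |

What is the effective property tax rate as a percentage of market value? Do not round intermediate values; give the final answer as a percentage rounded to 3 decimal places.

Assessed value = $982,300 × 0.74 = $726,902
Thornbury County: $726,902 × 0.0072 = $5,233.6944
Transit Authority: $726,902 × 0.0021 = $1,526.4942
City of Holloway: $726,902 × 0.0067 = $4,870.2434
Rookery CSD: $726,902 × 0.01478 = $10,743.61156
Total tax = $22,374.04356
Effective rate = $22,374.04356 ÷ $982,300 = 2.278% of market value

2.278%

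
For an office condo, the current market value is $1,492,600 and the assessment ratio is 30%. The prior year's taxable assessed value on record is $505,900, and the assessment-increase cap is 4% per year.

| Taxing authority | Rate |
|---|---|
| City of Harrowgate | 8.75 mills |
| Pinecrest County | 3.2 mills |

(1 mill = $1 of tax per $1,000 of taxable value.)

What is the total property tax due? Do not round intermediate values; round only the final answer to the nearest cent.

Uncapped assessed value = $1,492,600 × 0.3 = $447,780
Cap limit = $505,900 × 1.04 = $526,136
Taxable assessed value = min($447,780, $526,136) = $447,780 (cap does not bind)
City of Harrowgate: $447,780 × 0.00875 = $3,918.075
Pinecrest County: $447,780 × 0.0032 = $1,432.896
Total = $5,350.971

$5,350.97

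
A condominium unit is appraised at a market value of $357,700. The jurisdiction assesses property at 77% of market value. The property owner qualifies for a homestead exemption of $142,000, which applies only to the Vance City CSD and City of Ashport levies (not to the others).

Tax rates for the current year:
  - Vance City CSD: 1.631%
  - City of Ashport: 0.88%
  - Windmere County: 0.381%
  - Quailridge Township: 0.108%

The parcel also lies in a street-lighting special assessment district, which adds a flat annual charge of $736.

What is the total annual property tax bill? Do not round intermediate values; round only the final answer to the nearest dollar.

Assessed value = $357,700 × 0.77 = $275,429
Vance City CSD: ($275,429 − $142,000) × 0.01631 = $133,429 × 0.01631 = $2,176.22699
City of Ashport: ($275,429 − $142,000) × 0.0088 = $133,429 × 0.0088 = $1,174.1752
Windmere County: $275,429 × 0.00381 = $1,049.38449
Quailridge Township: $275,429 × 0.00108 = $297.46332
Levies subtotal = $4,697.25
Total = $4,697.25 + $736 = $5,433.25

$5,433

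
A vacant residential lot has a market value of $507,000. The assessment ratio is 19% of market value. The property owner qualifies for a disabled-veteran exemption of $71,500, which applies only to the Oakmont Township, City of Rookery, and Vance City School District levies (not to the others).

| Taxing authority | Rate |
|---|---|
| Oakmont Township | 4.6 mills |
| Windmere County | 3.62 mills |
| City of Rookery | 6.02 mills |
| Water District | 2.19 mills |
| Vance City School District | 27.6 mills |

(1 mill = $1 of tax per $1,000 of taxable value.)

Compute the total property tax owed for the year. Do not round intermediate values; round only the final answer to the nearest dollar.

Assessed value = $507,000 × 0.19 = $96,330
Oakmont Township: ($96,330 − $71,500) × 0.0046 = $24,830 × 0.0046 = $114.218
Windmere County: $96,330 × 0.00362 = $348.7146
City of Rookery: ($96,330 − $71,500) × 0.00602 = $24,830 × 0.00602 = $149.4766
Water District: $96,330 × 0.00219 = $210.9627
Vance City School District: ($96,330 − $71,500) × 0.0276 = $24,830 × 0.0276 = $685.308
Total = $1,508.6799

$1,509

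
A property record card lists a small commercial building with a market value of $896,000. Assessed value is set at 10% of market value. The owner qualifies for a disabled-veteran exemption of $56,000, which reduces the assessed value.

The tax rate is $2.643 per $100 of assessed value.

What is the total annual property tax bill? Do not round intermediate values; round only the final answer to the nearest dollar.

$888

Assessed value = $896,000 × 0.1 = $89,600
Taxable value = $89,600 − $56,000 = $33,600
Tax = $33,600 × 0.02643 = $888.048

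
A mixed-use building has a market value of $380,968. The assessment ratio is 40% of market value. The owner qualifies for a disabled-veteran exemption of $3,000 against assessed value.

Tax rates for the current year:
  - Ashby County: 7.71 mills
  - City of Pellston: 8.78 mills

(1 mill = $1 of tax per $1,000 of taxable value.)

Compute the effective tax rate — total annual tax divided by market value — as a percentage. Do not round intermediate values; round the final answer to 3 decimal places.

Assessed value = $380,968 × 0.4 = $152,387.2
Taxable value = $152,387.2 − $3,000 = $149,387.2
Ashby County: $149,387.2 × 0.00771 = $1,151.775312
City of Pellston: $149,387.2 × 0.00878 = $1,311.619616
Total tax = $2,463.394928
Effective rate = $2,463.394928 ÷ $380,968 = 0.647% of market value

0.647%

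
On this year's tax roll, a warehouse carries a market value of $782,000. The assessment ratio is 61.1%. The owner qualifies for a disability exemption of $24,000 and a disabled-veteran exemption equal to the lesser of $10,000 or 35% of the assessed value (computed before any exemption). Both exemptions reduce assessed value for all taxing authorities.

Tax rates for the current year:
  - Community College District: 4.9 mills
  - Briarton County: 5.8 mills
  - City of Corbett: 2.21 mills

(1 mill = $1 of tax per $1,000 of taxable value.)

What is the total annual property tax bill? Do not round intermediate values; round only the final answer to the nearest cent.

Assessed value = $782,000 × 0.611 = $477,802
Disabled-veteran exemption = min($10,000, 35% × $477,802) = min($10,000, $167,230.7) = $10,000 (dollar cap binds)
Taxable value = $477,802 − $24,000 − $10,000 = $443,802
Community College District: $443,802 × 0.0049 = $2,174.6298
Briarton County: $443,802 × 0.0058 = $2,574.0516
City of Corbett: $443,802 × 0.00221 = $980.80242
Total = $5,729.48382

$5,729.48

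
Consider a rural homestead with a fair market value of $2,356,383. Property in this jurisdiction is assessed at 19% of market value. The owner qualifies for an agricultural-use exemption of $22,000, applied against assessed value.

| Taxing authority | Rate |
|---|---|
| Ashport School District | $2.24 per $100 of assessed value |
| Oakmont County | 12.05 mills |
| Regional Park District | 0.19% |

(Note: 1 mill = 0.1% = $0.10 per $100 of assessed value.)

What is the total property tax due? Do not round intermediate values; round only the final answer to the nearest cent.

Assessed value = $2,356,383 × 0.19 = $447,712.77
Taxable value = $447,712.77 − $22,000 = $425,712.77
Ashport School District: $425,712.77 × 0.0224 = $9,535.966048
Oakmont County: $425,712.77 × 0.01205 = $5,129.8388785
Regional Park District: $425,712.77 × 0.0019 = $808.854263
Total = $15,474.6591895

$15,474.66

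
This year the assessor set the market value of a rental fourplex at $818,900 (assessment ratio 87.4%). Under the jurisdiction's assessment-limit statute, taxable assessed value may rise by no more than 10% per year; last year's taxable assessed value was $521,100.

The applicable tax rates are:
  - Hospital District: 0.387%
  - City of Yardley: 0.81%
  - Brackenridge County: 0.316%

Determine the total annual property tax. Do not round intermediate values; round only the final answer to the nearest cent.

$8,672.67

Uncapped assessed value = $818,900 × 0.874 = $715,718.6
Cap limit = $521,100 × 1.1 = $573,210
Taxable assessed value = min($715,718.6, $573,210) = $573,210 (cap binds)
Hospital District: $573,210 × 0.00387 = $2,218.3227
City of Yardley: $573,210 × 0.0081 = $4,643.001
Brackenridge County: $573,210 × 0.00316 = $1,811.3436
Total = $8,672.6673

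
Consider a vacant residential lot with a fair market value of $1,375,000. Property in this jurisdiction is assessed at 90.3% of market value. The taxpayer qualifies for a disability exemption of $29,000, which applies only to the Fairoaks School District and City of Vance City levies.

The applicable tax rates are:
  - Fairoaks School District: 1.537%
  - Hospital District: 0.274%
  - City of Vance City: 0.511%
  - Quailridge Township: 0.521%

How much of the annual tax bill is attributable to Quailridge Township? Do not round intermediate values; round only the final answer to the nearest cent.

$6,468.87

Assessed value = $1,375,000 × 0.903 = $1,241,625
Quailridge Township taxable value = $1,241,625 (exemption does not apply)
Quailridge Township levy = $1,241,625 × 0.00521 = $6,468.86625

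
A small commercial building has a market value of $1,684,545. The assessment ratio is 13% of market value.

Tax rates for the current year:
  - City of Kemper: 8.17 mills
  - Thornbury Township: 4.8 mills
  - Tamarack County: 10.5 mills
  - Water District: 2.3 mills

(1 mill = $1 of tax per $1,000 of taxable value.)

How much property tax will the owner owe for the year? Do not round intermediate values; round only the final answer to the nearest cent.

Assessed value = $1,684,545 × 0.13 = $218,990.85
City of Kemper: $218,990.85 × 0.00817 = $1,789.1552445
Thornbury Township: $218,990.85 × 0.0048 = $1,051.15608
Tamarack County: $218,990.85 × 0.0105 = $2,299.403925
Water District: $218,990.85 × 0.0023 = $503.678955
Total = $1,789.1552445 + $1,051.15608 + $2,299.403925 + $503.678955 = $5,643.3942045

$5,643.39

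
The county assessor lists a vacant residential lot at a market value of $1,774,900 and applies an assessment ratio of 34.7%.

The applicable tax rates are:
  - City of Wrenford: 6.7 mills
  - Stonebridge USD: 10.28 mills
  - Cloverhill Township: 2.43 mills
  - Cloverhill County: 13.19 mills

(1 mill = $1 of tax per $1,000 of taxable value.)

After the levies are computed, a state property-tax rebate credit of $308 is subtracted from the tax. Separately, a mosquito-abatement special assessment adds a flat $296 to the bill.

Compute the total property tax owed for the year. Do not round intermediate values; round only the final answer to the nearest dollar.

Assessed value = $1,774,900 × 0.347 = $615,890.3
City of Wrenford: $615,890.3 × 0.0067 = $4,126.46501
Stonebridge USD: $615,890.3 × 0.01028 = $6,331.352284
Cloverhill Township: $615,890.3 × 0.00243 = $1,496.613429
Cloverhill County: $615,890.3 × 0.01319 = $8,123.593057
Levies subtotal = $20,078.02378
After credit = $20,078.02378 − $308 = $19,770.02378
Total = $19,770.02378 + $296 = $20,066.02378

$20,066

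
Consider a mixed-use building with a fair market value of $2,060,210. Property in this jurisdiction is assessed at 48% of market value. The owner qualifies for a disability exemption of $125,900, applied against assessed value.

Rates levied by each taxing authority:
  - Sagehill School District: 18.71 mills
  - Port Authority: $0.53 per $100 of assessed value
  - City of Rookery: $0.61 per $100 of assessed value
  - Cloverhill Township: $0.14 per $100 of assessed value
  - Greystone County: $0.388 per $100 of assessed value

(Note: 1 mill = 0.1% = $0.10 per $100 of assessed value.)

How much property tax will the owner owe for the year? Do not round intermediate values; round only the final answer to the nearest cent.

Assessed value = $2,060,210 × 0.48 = $988,900.8
Taxable value = $988,900.8 − $125,900 = $863,000.8
Sagehill School District: $863,000.8 × 0.01871 = $16,146.744968
Port Authority: $863,000.8 × 0.0053 = $4,573.90424
City of Rookery: $863,000.8 × 0.0061 = $5,264.30488
Cloverhill Township: $863,000.8 × 0.0014 = $1,208.20112
Greystone County: $863,000.8 × 0.00388 = $3,348.443104
Total = $30,541.598312

$30,541.60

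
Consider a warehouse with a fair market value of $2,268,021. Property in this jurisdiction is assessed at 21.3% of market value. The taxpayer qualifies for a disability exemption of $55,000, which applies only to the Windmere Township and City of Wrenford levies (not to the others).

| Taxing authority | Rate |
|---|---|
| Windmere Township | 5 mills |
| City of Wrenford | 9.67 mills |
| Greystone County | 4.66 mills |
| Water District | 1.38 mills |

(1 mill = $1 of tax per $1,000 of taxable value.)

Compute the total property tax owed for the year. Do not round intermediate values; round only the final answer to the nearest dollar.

$9,198

Assessed value = $2,268,021 × 0.213 = $483,088.473
Windmere Township: ($483,088.473 − $55,000) × 0.005 = $428,088.473 × 0.005 = $2,140.442365
City of Wrenford: ($483,088.473 − $55,000) × 0.00967 = $428,088.473 × 0.00967 = $4,139.61553391
Greystone County: $483,088.473 × 0.00466 = $2,251.19228418
Water District: $483,088.473 × 0.00138 = $666.66209274
Total = $9,197.91227583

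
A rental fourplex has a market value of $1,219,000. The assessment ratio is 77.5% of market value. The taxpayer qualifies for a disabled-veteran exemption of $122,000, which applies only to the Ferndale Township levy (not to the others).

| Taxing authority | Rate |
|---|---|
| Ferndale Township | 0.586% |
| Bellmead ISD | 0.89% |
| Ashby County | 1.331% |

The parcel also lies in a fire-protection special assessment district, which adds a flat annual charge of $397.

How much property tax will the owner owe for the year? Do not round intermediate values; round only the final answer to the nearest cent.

Assessed value = $1,219,000 × 0.775 = $944,725
Ferndale Township: ($944,725 − $122,000) × 0.00586 = $822,725 × 0.00586 = $4,821.1685
Bellmead ISD: $944,725 × 0.0089 = $8,408.0525
Ashby County: $944,725 × 0.01331 = $12,574.28975
Levies subtotal = $25,803.51075
Total = $25,803.51075 + $397 = $26,200.51075

$26,200.51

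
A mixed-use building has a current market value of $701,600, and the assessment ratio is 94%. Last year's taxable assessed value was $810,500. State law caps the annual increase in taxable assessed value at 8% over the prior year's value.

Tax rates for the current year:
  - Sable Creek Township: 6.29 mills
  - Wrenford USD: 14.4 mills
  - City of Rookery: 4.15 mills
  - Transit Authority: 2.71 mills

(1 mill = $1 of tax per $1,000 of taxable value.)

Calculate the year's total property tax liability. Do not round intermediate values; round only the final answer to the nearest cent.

Uncapped assessed value = $701,600 × 0.94 = $659,504
Cap limit = $810,500 × 1.08 = $875,340
Taxable assessed value = min($659,504, $875,340) = $659,504 (cap does not bind)
Sable Creek Township: $659,504 × 0.00629 = $4,148.28016
Wrenford USD: $659,504 × 0.0144 = $9,496.8576
City of Rookery: $659,504 × 0.00415 = $2,736.9416
Transit Authority: $659,504 × 0.00271 = $1,787.25584
Total = $18,169.3352

$18,169.34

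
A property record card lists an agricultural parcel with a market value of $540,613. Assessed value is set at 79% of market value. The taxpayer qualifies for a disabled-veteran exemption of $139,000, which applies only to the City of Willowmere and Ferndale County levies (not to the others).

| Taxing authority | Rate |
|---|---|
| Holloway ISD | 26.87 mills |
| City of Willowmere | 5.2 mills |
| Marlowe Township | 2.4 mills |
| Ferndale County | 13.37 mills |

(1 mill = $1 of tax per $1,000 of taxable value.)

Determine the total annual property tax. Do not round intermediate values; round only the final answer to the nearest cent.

$17,850.48

Assessed value = $540,613 × 0.79 = $427,084.27
Holloway ISD: $427,084.27 × 0.02687 = $11,475.7543349
City of Willowmere: ($427,084.27 − $139,000) × 0.0052 = $288,084.27 × 0.0052 = $1,498.038204
Marlowe Township: $427,084.27 × 0.0024 = $1,025.002248
Ferndale County: ($427,084.27 − $139,000) × 0.01337 = $288,084.27 × 0.01337 = $3,851.6866899
Total = $17,850.4814768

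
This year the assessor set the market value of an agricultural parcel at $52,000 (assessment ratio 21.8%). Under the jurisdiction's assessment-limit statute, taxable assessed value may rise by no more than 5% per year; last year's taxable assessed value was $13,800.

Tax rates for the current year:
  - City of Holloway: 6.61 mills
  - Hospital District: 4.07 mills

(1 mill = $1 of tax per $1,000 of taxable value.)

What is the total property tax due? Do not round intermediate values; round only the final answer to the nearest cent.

Uncapped assessed value = $52,000 × 0.218 = $11,336
Cap limit = $13,800 × 1.05 = $14,490
Taxable assessed value = min($11,336, $14,490) = $11,336 (cap does not bind)
City of Holloway: $11,336 × 0.00661 = $74.93096
Hospital District: $11,336 × 0.00407 = $46.13752
Total = $121.06848

$121.07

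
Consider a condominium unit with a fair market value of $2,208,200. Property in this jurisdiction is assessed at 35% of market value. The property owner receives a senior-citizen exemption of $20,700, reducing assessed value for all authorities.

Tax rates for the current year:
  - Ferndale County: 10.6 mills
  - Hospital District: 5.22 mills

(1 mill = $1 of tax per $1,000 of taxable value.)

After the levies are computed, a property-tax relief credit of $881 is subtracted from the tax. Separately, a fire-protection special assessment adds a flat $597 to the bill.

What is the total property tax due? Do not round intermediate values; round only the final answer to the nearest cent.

$11,615.33

Assessed value = $2,208,200 × 0.35 = $772,870
Taxable value = $772,870 − $20,700 = $752,170
Ferndale County: $752,170 × 0.0106 = $7,973.002
Hospital District: $752,170 × 0.00522 = $3,926.3274
Levies subtotal = $11,899.3294
After credit = $11,899.3294 − $881 = $11,018.3294
Total = $11,018.3294 + $597 = $11,615.3294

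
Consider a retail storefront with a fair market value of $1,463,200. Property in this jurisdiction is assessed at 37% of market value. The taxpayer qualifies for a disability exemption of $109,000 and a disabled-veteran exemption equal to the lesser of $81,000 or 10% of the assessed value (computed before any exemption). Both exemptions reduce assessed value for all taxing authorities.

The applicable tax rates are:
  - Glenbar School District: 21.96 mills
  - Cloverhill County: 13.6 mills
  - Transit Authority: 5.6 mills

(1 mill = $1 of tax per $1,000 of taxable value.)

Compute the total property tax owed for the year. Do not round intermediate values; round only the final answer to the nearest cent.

Assessed value = $1,463,200 × 0.37 = $541,384
Disabled-veteran exemption = min($81,000, 10% × $541,384) = min($81,000, $54,138.4) = $54,138.4 (percentage binds)
Taxable value = $541,384 − $109,000 − $54,138.4 = $378,245.6
Glenbar School District: $378,245.6 × 0.02196 = $8,306.273376
Cloverhill County: $378,245.6 × 0.0136 = $5,144.14016
Transit Authority: $378,245.6 × 0.0056 = $2,118.17536
Total = $15,568.588896

$15,568.59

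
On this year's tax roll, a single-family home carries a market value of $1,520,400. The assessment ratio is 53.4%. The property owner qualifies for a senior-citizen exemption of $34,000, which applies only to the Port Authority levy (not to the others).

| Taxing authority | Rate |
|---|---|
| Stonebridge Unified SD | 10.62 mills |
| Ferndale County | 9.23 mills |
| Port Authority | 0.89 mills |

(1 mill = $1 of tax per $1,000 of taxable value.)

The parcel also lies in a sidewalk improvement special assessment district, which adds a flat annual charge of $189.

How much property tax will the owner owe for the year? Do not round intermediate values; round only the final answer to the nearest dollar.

Assessed value = $1,520,400 × 0.534 = $811,893.6
Stonebridge Unified SD: $811,893.6 × 0.01062 = $8,622.310032
Ferndale County: $811,893.6 × 0.00923 = $7,493.777928
Port Authority: ($811,893.6 − $34,000) × 0.00089 = $777,893.6 × 0.00089 = $692.325304
Levies subtotal = $16,808.413264
Total = $16,808.413264 + $189 = $16,997.413264

$16,997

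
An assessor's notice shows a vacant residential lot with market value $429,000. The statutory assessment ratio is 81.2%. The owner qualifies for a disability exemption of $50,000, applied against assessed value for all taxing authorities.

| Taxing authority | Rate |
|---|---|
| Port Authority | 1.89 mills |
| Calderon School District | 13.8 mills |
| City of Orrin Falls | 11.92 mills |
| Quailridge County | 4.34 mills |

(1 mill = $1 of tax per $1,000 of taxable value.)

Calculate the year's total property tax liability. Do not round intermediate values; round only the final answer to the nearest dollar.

Assessed value = $429,000 × 0.812 = $348,348
Taxable value = $348,348 − $50,000 = $298,348
Port Authority: $298,348 × 0.00189 = $563.87772
Calderon School District: $298,348 × 0.0138 = $4,117.2024
City of Orrin Falls: $298,348 × 0.01192 = $3,556.30816
Quailridge County: $298,348 × 0.00434 = $1,294.83032
Total = $563.87772 + $4,117.2024 + $3,556.30816 + $1,294.83032 = $9,532.2186

$9,532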